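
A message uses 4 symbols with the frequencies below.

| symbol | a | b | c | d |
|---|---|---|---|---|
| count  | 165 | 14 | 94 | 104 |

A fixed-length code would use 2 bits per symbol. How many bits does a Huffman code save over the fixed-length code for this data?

Fixed-length: 2 bits × 377 symbols = 754 bits.
Huffman merges:
b(14) + c(94) → 108
d(104) + 108 → 212
a(165) + 212 → 377
Huffman total = 108 + 212 + 377 = 697 bits.
Saving = 754 − 697 = 57 bits.

57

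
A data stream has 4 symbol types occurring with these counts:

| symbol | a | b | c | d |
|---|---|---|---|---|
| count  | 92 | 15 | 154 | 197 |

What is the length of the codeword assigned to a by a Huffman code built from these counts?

3

Huffman merges, smallest pair first:
b(15) + a(92) → 107
107 + c(154) → 261
d(197) + 261 → 458
a sits 3 levels below the root, so its codeword is 3 bits.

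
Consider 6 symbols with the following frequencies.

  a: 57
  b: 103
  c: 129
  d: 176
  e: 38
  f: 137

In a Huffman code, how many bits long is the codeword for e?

Huffman merges, smallest pair first:
e(38) + a(57) → 95
95 + b(103) → 198
c(129) + f(137) → 266
d(176) + 198 → 374
266 + 374 → 640
The subtree containing e is merged 4 times, so code length = 4.

4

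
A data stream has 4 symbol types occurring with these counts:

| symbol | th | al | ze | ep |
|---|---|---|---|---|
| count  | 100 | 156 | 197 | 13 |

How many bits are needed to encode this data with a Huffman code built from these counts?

848

Build the Huffman tree bottom-up:
ep(13) + th(100) → 113
113 + al(156) → 269
ze(197) + 269 → 466
Total encoded bits = sum of merged weights = 113 + 269 + 466 = 848.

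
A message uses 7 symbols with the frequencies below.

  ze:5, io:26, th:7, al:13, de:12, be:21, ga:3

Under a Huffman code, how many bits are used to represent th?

Huffman merges, smallest pair first:
combine ga(3), ze(5) → 8
combine th(7), 8 → 15
combine de(12), al(13) → 25
combine 15, be(21) → 36
combine 25, io(26) → 51
combine 36, 51 → 87
th sits 3 levels below the root, so its codeword is 3 bits.

3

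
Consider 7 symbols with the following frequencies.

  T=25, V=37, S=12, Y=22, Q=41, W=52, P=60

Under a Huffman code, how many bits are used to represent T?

3

Repeatedly merge the two smallest:
combine S(12), Y(22) → 34
combine T(25), 34 → 59
combine V(37), Q(41) → 78
combine W(52), 59 → 111
combine P(60), 78 → 138
combine 111, 138 → 249
T sits 3 levels below the root, so its codeword is 3 bits.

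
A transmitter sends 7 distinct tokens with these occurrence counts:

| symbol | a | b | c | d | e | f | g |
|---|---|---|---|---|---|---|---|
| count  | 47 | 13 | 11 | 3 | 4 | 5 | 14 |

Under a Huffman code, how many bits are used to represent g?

Huffman merges, smallest pair first:
merge d(3) and e(4): 7
merge f(5) and 7: 12
merge c(11) and 12: 23
merge b(13) and g(14): 27
merge 23 and 27: 50
merge a(47) and 50: 97
g's leaf is at depth 3, giving a 3-bit codeword.

3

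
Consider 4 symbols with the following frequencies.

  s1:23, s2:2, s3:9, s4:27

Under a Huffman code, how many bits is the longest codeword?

3

Merge the two lowest-weight nodes at each step:
s2(2) + s3(9) → 11
11 + s1(23) → 34
s4(27) + 34 → 61
The first pair merged (s2, s3) ends up deepest, at depth 3.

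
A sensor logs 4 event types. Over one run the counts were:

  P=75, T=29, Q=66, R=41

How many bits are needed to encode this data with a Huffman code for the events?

417

Greedily combine the two least-frequent nodes:
combine T(29), R(41) → 70
combine Q(66), 70 → 136
combine P(75), 136 → 211
The encoded length is the sum of every internal node's weight: 70 + 136 + 211 = 417 bits.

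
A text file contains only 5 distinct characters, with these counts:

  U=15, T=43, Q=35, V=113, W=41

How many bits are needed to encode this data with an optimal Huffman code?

Greedily combine the two least-frequent nodes:
U(15) + Q(35) → 50
W(41) + T(43) → 84
50 + 84 → 134
V(113) + 134 → 247
The encoded length is the sum of every internal node's weight: 50 + 84 + 134 + 247 = 515 bits.

515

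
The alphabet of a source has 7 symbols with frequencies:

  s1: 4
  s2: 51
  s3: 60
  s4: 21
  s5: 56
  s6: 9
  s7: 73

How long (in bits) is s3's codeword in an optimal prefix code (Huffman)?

Repeatedly merge the two smallest:
s1(4) + s6(9) → 13
13 + s4(21) → 34
34 + s2(51) → 85
s5(56) + s3(60) → 116
s7(73) + 85 → 158
116 + 158 → 274
The subtree containing s3 is merged 2 times, so code length = 2.

2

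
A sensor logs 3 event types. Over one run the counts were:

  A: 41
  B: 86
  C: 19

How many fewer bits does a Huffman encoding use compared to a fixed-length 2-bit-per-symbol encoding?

86

Fixed-length: 2 bits × 146 symbols = 292 bits.
Huffman merges:
C(19) + A(41) → 60
60 + B(86) → 146
Huffman total = 60 + 146 = 206 bits.
Saving = 292 − 206 = 86 bits.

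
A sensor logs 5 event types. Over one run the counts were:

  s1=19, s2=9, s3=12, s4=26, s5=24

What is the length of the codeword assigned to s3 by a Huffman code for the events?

3

Build the tree from the bottom:
s2(9) + s3(12) → 21
s1(19) + 21 → 40
s5(24) + s4(26) → 50
40 + 50 → 90
s3's leaf is at depth 3, giving a 3-bit codeword.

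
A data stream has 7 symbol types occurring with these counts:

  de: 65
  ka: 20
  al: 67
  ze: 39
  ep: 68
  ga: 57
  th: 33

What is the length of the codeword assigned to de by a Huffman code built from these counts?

3

Repeatedly merge the two smallest:
ka(20) + th(33) → 53
ze(39) + 53 → 92
ga(57) + de(65) → 122
al(67) + ep(68) → 135
92 + 122 → 214
135 + 214 → 349
de's leaf is at depth 3, giving a 3-bit codeword.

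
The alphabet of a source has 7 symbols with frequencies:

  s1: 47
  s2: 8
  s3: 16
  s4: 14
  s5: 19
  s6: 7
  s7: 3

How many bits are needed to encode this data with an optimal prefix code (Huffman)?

Merge the two smallest weights repeatedly:
merge s7(3) and s6(7): 10
merge s2(8) and 10: 18
merge s4(14) and s3(16): 30
merge 18 and s5(19): 37
merge 30 and 37: 67
merge s1(47) and 67: 114
The encoded length is the sum of every internal node's weight: 10 + 18 + 30 + 37 + 67 + 114 = 276 bits.

276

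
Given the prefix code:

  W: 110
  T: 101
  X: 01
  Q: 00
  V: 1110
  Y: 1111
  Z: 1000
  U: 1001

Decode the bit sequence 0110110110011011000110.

XTTUTZW

Read left to right; each codeword is recognised as soon as it completes (prefix code):
  01→X | 101→T | 101→T | 1001→U | 101→T | 1000→Z | 110→W
Decoded message: XTTUTZW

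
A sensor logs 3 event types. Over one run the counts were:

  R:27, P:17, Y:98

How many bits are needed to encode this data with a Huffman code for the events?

186

Greedily combine the two least-frequent nodes:
merge P(17) and R(27): 44
merge 44 and Y(98): 142
Each symbol's bit-cost is frequency × depth; summing gives 186 bits (equivalently 44 + 142).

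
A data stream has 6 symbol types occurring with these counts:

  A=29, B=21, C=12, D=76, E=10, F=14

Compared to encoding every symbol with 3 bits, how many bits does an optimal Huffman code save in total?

130

Fixed-length: 3 bits × 162 symbols = 486 bits.
Huffman merges:
combine E(10), C(12) → 22
combine F(14), B(21) → 35
combine 22, A(29) → 51
combine 35, 51 → 86
combine D(76), 86 → 162
Huffman total = 22 + 35 + 51 + 86 + 162 = 356 bits.
Saving = 486 − 356 = 130 bits.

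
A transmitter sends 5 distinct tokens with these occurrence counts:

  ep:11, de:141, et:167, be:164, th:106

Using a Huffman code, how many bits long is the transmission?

1295

Merge the two smallest weights repeatedly:
merge ep(11) and th(106): 117
merge 117 and de(141): 258
merge be(164) and et(167): 331
merge 258 and 331: 589
The encoded length is the sum of every internal node's weight: 117 + 258 + 331 + 589 = 1295 bits.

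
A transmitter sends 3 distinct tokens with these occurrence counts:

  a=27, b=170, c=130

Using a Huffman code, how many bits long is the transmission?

484

Merge the two smallest weights repeatedly:
combine a(27), c(130) → 157
combine 157, b(170) → 327
Total encoded bits = sum of merged weights = 157 + 327 = 484.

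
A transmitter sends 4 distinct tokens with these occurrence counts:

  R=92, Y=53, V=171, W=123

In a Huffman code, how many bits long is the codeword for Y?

Repeatedly merge the two smallest:
merge Y(53) and R(92): 145
merge W(123) and 145: 268
merge V(171) and 268: 439
The subtree containing Y is merged 3 times, so code length = 3.

3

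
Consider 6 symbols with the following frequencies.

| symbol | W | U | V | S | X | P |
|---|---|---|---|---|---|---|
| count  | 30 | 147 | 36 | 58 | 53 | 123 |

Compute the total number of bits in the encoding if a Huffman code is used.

1071

Greedily combine the two least-frequent nodes:
combine W(30), V(36) → 66
combine X(53), S(58) → 111
combine 66, 111 → 177
combine P(123), U(147) → 270
combine 177, 270 → 447
Total encoded bits = sum of merged weights = 66 + 111 + 177 + 270 + 447 = 1071.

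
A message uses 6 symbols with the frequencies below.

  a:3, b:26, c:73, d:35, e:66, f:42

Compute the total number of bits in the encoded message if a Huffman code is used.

Build the Huffman tree bottom-up:
merge a(3) and b(26): 29
merge 29 and d(35): 64
merge f(42) and 64: 106
merge e(66) and c(73): 139
merge 106 and 139: 245
Each symbol's bit-cost is frequency × depth; summing gives 583 bits (equivalently 29 + 64 + 106 + 139 + 245).

583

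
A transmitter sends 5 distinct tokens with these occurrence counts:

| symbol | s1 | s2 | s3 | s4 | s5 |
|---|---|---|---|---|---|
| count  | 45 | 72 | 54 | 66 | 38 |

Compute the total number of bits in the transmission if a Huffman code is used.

633

Greedily combine the two least-frequent nodes:
merge s5(38) and s1(45): 83
merge s3(54) and s4(66): 120
merge s2(72) and 83: 155
merge 120 and 155: 275
Each symbol's bit-cost is frequency × depth; summing gives 633 bits (equivalently 83 + 120 + 155 + 275).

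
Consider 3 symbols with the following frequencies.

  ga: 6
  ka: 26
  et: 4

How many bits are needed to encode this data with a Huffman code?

Greedily combine the two least-frequent nodes:
combine et(4), ga(6) → 10
combine 10, ka(26) → 36
Total encoded bits = sum of merged weights = 10 + 36 = 46.

46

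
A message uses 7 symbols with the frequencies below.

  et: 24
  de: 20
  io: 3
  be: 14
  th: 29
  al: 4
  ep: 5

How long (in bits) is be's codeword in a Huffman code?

Repeatedly merge the two smallest:
io(3) + al(4) → 7
ep(5) + 7 → 12
12 + be(14) → 26
de(20) + et(24) → 44
26 + th(29) → 55
44 + 55 → 99
The subtree containing be is merged 3 times, so code length = 3.

3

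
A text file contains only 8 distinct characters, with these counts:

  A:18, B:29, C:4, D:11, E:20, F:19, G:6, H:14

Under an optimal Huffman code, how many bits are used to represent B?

2

Repeatedly merge the two smallest:
C(4) + G(6) → 10
10 + D(11) → 21
H(14) + A(18) → 32
F(19) + E(20) → 39
21 + B(29) → 50
32 + 39 → 71
50 + 71 → 121
B sits 2 levels below the root, so its codeword is 2 bits.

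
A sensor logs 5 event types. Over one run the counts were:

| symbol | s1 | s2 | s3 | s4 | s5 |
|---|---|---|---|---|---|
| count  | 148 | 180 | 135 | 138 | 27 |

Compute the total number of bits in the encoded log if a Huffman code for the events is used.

Merge the two smallest weights repeatedly:
s5(27) + s3(135) → 162
s4(138) + s1(148) → 286
162 + s2(180) → 342
286 + 342 → 628
Total encoded bits = sum of merged weights = 162 + 286 + 342 + 628 = 1418.

1418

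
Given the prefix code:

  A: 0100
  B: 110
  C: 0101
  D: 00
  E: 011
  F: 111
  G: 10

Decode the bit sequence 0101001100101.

CDBC

Read left to right; each codeword is recognised as soon as it completes (prefix code):
  0101→C | 00→D | 110→B | 0101→C
Decoded message: CDBC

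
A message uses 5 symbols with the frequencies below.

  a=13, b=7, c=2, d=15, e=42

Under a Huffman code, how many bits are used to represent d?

2

Huffman merges, smallest pair first:
merge c(2) and b(7): 9
merge 9 and a(13): 22
merge d(15) and 22: 37
merge 37 and e(42): 79
The subtree containing d is merged 2 times, so code length = 2.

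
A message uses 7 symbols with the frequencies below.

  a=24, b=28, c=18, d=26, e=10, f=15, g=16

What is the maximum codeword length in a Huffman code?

Merge the two lowest-weight nodes at each step:
e(10) + f(15) → 25
g(16) + c(18) → 34
a(24) + 25 → 49
d(26) + b(28) → 54
34 + 49 → 83
54 + 83 → 137
The rarest symbols sit at the bottom; the longest codeword is 4 bits.

4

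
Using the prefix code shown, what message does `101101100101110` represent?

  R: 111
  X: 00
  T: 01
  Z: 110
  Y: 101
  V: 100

Read left to right; each codeword is recognised as soon as it completes (prefix code):
  101→Y | 101→Y | 100→V | 101→Y | 110→Z
Decoded message: YYVYZ

YYVYZ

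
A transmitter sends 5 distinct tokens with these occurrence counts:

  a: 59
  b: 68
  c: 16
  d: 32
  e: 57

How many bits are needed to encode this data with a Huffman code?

512

Merge the two smallest weights repeatedly:
merge c(16) and d(32): 48
merge 48 and e(57): 105
merge a(59) and b(68): 127
merge 105 and 127: 232
Total encoded bits = sum of merged weights = 48 + 105 + 127 + 232 = 512.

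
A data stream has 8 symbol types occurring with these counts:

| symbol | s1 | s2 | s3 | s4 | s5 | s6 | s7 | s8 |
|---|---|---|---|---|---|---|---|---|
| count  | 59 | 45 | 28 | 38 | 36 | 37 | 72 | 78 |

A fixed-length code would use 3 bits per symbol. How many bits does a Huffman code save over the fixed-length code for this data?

14

Fixed-length: 3 bits × 393 symbols = 1179 bits.
Huffman merges:
s3(28) + s5(36) → 64
s6(37) + s4(38) → 75
s2(45) + s1(59) → 104
64 + s7(72) → 136
75 + s8(78) → 153
104 + 136 → 240
153 + 240 → 393
Huffman total = 64 + 75 + 104 + 136 + 153 + 240 + 393 = 1165 bits.
Saving = 1179 − 1165 = 14 bits.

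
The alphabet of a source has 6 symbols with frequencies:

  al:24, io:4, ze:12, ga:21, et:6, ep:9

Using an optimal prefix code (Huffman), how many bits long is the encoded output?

181

Merge the two smallest weights repeatedly:
io(4) + et(6) → 10
ep(9) + 10 → 19
ze(12) + 19 → 31
ga(21) + al(24) → 45
31 + 45 → 76
Each symbol's bit-cost is frequency × depth; summing gives 181 bits (equivalently 10 + 19 + 31 + 45 + 76).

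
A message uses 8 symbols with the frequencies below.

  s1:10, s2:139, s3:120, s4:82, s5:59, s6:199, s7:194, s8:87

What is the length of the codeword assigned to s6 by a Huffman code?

2

Repeatedly merge the two smallest:
merge s1(10) and s5(59): 69
merge 69 and s4(82): 151
merge s8(87) and s3(120): 207
merge s2(139) and 151: 290
merge s7(194) and s6(199): 393
merge 207 and 290: 497
merge 393 and 497: 890
The subtree containing s6 is merged 2 times, so code length = 2.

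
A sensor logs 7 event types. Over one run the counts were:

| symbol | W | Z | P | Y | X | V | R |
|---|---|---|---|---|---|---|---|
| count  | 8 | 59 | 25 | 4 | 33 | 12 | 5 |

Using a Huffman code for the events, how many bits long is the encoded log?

Build the Huffman tree bottom-up:
combine Y(4), R(5) → 9
combine W(8), 9 → 17
combine V(12), 17 → 29
combine P(25), 29 → 54
combine X(33), 54 → 87
combine Z(59), 87 → 146
Each symbol's bit-cost is frequency × depth; summing gives 342 bits (equivalently 9 + 17 + 29 + 54 + 87 + 146).

342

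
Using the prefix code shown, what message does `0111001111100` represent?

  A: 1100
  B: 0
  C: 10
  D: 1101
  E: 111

BEBBEA

Read left to right; each codeword is recognised as soon as it completes (prefix code):
  0→B | 111→E | 0→B | 0→B | 111→E | 1100→A
Decoded message: BEBBEA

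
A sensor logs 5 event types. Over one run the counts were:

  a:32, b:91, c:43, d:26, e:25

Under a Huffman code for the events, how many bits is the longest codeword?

3

Merge the two lowest-weight nodes at each step:
e(25) + d(26) → 51
a(32) + c(43) → 75
51 + 75 → 126
b(91) + 126 → 217
The first pair merged (e, d) ends up deepest, at depth 3.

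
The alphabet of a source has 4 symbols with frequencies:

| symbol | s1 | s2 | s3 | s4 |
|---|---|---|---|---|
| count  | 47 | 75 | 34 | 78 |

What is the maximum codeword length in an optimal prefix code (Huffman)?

Merge the two lowest-weight nodes at each step:
combine s3(34), s1(47) → 81
combine s2(75), s4(78) → 153
combine 81, 153 → 234
Maximum depth reached is 2.

2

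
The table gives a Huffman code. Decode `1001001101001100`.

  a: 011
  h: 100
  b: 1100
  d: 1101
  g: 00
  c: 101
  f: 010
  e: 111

Read left to right; each codeword is recognised as soon as it completes (prefix code):
  100→h | 100→h | 1101→d | 00→g | 1100→b
Decoded message: hhdgb

hhdgb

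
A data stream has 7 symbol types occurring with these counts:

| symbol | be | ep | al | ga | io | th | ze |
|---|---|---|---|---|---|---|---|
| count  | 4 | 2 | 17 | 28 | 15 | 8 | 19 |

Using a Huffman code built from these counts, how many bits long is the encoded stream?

Merge the two smallest weights repeatedly:
merge ep(2) and be(4): 6
merge 6 and th(8): 14
merge 14 and io(15): 29
merge al(17) and ze(19): 36
merge ga(28) and 29: 57
merge 36 and 57: 93
Each symbol's bit-cost is frequency × depth; summing gives 235 bits (equivalently 6 + 14 + 29 + 36 + 57 + 93).

235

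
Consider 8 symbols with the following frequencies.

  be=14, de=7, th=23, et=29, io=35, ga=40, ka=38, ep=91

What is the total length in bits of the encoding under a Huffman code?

Merge the two smallest weights repeatedly:
combine de(7), be(14) → 21
combine 21, th(23) → 44
combine et(29), io(35) → 64
combine ka(38), ga(40) → 78
combine 44, 64 → 108
combine 78, ep(91) → 169
combine 108, 169 → 277
Each symbol's bit-cost is frequency × depth; summing gives 761 bits (equivalently 21 + 44 + 64 + 78 + 108 + 169 + 277).

761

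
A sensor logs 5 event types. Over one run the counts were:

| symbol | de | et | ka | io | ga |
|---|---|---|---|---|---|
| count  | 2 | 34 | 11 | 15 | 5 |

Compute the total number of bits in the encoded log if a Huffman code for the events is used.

125

Merge the two smallest weights repeatedly:
de(2) + ga(5) → 7
7 + ka(11) → 18
io(15) + 18 → 33
33 + et(34) → 67
Each symbol's bit-cost is frequency × depth; summing gives 125 bits (equivalently 7 + 18 + 33 + 67).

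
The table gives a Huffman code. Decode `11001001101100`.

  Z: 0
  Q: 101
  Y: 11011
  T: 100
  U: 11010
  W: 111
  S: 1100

STYZZ

Read left to right; each codeword is recognised as soon as it completes (prefix code):
  1100→S | 100→T | 11011→Y | 0→Z | 0→Z
Decoded message: STYZZ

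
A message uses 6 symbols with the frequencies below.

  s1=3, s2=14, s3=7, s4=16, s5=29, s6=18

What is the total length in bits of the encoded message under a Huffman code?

208

Build the Huffman tree bottom-up:
combine s1(3), s3(7) → 10
combine 10, s2(14) → 24
combine s4(16), s6(18) → 34
combine 24, s5(29) → 53
combine 34, 53 → 87
Total encoded bits = sum of merged weights = 10 + 24 + 34 + 53 + 87 = 208.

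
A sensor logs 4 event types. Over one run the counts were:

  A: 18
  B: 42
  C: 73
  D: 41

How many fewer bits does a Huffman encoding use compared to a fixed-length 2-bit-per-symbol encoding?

Fixed-length: 2 bits × 174 symbols = 348 bits.
Huffman merges:
A(18) + D(41) → 59
B(42) + 59 → 101
C(73) + 101 → 174
Huffman total = 59 + 101 + 174 = 334 bits.
Saving = 348 − 334 = 14 bits.

14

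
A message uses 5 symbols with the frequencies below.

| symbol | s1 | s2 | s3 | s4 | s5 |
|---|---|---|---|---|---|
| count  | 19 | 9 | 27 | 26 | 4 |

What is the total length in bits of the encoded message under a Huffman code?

183

Greedily combine the two least-frequent nodes:
merge s5(4) and s2(9): 13
merge 13 and s1(19): 32
merge s4(26) and s3(27): 53
merge 32 and 53: 85
The encoded length is the sum of every internal node's weight: 13 + 32 + 53 + 85 = 183 bits.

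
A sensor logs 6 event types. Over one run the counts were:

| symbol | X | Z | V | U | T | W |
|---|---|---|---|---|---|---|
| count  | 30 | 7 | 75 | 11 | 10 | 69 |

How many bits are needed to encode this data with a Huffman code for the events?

432

Greedily combine the two least-frequent nodes:
combine Z(7), T(10) → 17
combine U(11), 17 → 28
combine 28, X(30) → 58
combine 58, W(69) → 127
combine V(75), 127 → 202
The encoded length is the sum of every internal node's weight: 17 + 28 + 58 + 127 + 202 = 432 bits.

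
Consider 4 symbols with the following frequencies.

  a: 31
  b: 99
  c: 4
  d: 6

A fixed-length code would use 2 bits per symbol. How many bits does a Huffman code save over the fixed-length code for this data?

Fixed-length: 2 bits × 140 symbols = 280 bits.
Huffman merges:
c(4) + d(6) → 10
10 + a(31) → 41
41 + b(99) → 140
Huffman total = 10 + 41 + 140 = 191 bits.
Saving = 280 − 191 = 89 bits.

89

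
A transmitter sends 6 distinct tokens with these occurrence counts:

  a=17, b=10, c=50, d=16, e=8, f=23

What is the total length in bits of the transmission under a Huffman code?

Merge the two smallest weights repeatedly:
merge e(8) and b(10): 18
merge d(16) and a(17): 33
merge 18 and f(23): 41
merge 33 and 41: 74
merge c(50) and 74: 124
The encoded length is the sum of every internal node's weight: 18 + 33 + 41 + 74 + 124 = 290 bits.

290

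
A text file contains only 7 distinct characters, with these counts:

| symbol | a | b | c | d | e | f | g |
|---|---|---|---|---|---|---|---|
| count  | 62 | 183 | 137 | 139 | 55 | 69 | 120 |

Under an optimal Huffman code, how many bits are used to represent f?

3

Huffman merges, smallest pair first:
merge e(55) and a(62): 117
merge f(69) and 117: 186
merge g(120) and c(137): 257
merge d(139) and b(183): 322
merge 186 and 257: 443
merge 322 and 443: 765
f's leaf is at depth 3, giving a 3-bit codeword.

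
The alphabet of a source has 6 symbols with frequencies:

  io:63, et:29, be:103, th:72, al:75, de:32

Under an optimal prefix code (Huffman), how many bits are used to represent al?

Repeatedly merge the two smallest:
combine et(29), de(32) → 61
combine 61, io(63) → 124
combine th(72), al(75) → 147
combine be(103), 124 → 227
combine 147, 227 → 374
al's leaf is at depth 2, giving a 2-bit codeword.

2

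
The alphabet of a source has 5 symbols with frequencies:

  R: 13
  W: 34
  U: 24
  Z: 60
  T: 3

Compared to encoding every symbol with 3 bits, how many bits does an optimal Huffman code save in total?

Fixed-length: 3 bits × 134 symbols = 402 bits.
Huffman merges:
T(3) + R(13) → 16
16 + U(24) → 40
W(34) + 40 → 74
Z(60) + 74 → 134
Huffman total = 16 + 40 + 74 + 134 = 264 bits.
Saving = 402 − 264 = 138 bits.

138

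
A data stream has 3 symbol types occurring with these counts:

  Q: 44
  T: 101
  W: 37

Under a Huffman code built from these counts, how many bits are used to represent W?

Build the tree from the bottom:
merge W(37) and Q(44): 81
merge 81 and T(101): 182
W's leaf is at depth 2, giving a 2-bit codeword.

2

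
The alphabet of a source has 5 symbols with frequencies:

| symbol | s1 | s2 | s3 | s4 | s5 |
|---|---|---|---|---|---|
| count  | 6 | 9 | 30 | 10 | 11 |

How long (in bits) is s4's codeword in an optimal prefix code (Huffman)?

3

Repeatedly merge the two smallest:
s1(6) + s2(9) → 15
s4(10) + s5(11) → 21
15 + 21 → 36
s3(30) + 36 → 66
s4 sits 3 levels below the root, so its codeword is 3 bits.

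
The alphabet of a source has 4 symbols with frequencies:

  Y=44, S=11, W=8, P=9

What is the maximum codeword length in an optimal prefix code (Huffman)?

Merge the two lowest-weight nodes at each step:
W(8) + P(9) → 17
S(11) + 17 → 28
28 + Y(44) → 72
The first pair merged (W, P) ends up deepest, at depth 3.

3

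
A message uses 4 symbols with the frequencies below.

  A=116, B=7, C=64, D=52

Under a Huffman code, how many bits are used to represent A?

1

Huffman merges, smallest pair first:
B(7) + D(52) → 59
59 + C(64) → 123
A(116) + 123 → 239
A is merged only at the final step, so code length = 1.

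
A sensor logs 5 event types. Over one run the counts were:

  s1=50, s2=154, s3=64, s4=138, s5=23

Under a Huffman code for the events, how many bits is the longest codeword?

Merge the two lowest-weight nodes at each step:
combine s5(23), s1(50) → 73
combine s3(64), 73 → 137
combine 137, s4(138) → 275
combine s2(154), 275 → 429
Maximum depth reached is 4.

4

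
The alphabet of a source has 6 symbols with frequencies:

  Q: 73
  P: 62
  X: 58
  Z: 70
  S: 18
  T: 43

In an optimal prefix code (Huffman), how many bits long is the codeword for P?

Huffman merges, smallest pair first:
merge S(18) and T(43): 61
merge X(58) and 61: 119
merge P(62) and Z(70): 132
merge Q(73) and 119: 192
merge 132 and 192: 324
P's leaf is at depth 2, giving a 2-bit codeword.

2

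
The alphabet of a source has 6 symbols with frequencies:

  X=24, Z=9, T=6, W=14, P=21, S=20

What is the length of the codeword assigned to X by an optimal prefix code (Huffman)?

Huffman merges, smallest pair first:
combine T(6), Z(9) → 15
combine W(14), 15 → 29
combine S(20), P(21) → 41
combine X(24), 29 → 53
combine 41, 53 → 94
X's leaf is at depth 2, giving a 2-bit codeword.

2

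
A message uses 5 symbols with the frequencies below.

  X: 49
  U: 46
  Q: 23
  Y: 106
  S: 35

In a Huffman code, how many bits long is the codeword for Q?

3

Build the tree from the bottom:
combine Q(23), S(35) → 58
combine U(46), X(49) → 95
combine 58, 95 → 153
combine Y(106), 153 → 259
The subtree containing Q is merged 3 times, so code length = 3.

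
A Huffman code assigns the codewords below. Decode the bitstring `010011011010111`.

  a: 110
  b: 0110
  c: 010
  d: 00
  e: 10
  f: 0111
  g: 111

Read left to right; each codeword is recognised as soon as it completes (prefix code):
  010→c | 0110→b | 110→a | 10→e | 111→g
Decoded message: cbaeg

cbaeg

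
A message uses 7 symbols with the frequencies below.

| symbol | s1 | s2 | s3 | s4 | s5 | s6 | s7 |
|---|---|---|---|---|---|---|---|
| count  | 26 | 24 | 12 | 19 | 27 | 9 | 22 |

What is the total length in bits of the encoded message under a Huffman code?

Build the Huffman tree bottom-up:
merge s6(9) and s3(12): 21
merge s4(19) and 21: 40
merge s7(22) and s2(24): 46
merge s1(26) and s5(27): 53
merge 40 and 46: 86
merge 53 and 86: 139
Total encoded bits = sum of merged weights = 21 + 40 + 46 + 53 + 86 + 139 = 385.

385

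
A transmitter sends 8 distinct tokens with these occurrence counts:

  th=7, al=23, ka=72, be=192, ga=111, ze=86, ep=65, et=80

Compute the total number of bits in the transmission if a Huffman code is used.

Merge the two smallest weights repeatedly:
th(7) + al(23) → 30
30 + ep(65) → 95
ka(72) + et(80) → 152
ze(86) + 95 → 181
ga(111) + 152 → 263
181 + be(192) → 373
263 + 373 → 636
Total encoded bits = sum of merged weights = 30 + 95 + 152 + 181 + 263 + 373 + 636 = 1730.

1730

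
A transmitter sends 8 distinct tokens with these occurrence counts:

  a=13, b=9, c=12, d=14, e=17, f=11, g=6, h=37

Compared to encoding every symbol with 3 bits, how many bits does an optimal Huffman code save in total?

22

Fixed-length: 3 bits × 119 symbols = 357 bits.
Huffman merges:
combine g(6), b(9) → 15
combine f(11), c(12) → 23
combine a(13), d(14) → 27
combine 15, e(17) → 32
combine 23, 27 → 50
combine 32, h(37) → 69
combine 50, 69 → 119
Huffman total = 15 + 23 + 27 + 32 + 50 + 69 + 119 = 335 bits.
Saving = 357 − 335 = 22 bits.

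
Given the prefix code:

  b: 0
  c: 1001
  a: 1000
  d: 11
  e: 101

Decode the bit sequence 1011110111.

Read left to right; each codeword is recognised as soon as it completes (prefix code):
  101→e | 11→d | 101→e | 11→d
Decoded message: eded

eded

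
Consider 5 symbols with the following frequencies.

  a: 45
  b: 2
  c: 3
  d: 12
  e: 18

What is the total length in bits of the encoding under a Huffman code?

Greedily combine the two least-frequent nodes:
b(2) + c(3) → 5
5 + d(12) → 17
17 + e(18) → 35
35 + a(45) → 80
Total encoded bits = sum of merged weights = 5 + 17 + 35 + 80 = 137.

137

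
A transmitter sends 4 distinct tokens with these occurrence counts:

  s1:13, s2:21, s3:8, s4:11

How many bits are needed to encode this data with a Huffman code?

Build the Huffman tree bottom-up:
combine s3(8), s4(11) → 19
combine s1(13), 19 → 32
combine s2(21), 32 → 53
Each symbol's bit-cost is frequency × depth; summing gives 104 bits (equivalently 19 + 32 + 53).

104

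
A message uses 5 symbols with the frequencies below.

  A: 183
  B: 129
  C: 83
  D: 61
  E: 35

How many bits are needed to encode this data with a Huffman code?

1074

Merge the two smallest weights repeatedly:
E(35) + D(61) → 96
C(83) + 96 → 179
B(129) + 179 → 308
A(183) + 308 → 491
Total encoded bits = sum of merged weights = 96 + 179 + 308 + 491 = 1074.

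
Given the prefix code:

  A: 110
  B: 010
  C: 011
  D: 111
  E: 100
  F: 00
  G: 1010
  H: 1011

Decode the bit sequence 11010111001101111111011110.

Read left to right; each codeword is recognised as soon as it completes (prefix code):
  110→A | 1011→H | 100→E | 110→A | 111→D | 111→D | 1011→H | 110→A
Decoded message: AHEADDHA

AHEADDHA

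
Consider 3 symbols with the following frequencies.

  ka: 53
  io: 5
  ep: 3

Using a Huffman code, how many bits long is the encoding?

69

Merge the two smallest weights repeatedly:
combine ep(3), io(5) → 8
combine 8, ka(53) → 61
The encoded length is the sum of every internal node's weight: 8 + 61 = 69 bits.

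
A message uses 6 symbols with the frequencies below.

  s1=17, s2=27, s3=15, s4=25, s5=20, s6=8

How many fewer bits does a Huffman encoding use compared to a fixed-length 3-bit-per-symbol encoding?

Fixed-length: 3 bits × 112 symbols = 336 bits.
Huffman merges:
combine s6(8), s3(15) → 23
combine s1(17), s5(20) → 37
combine 23, s4(25) → 48
combine s2(27), 37 → 64
combine 48, 64 → 112
Huffman total = 23 + 37 + 48 + 64 + 112 = 284 bits.
Saving = 336 − 284 = 52 bits.

52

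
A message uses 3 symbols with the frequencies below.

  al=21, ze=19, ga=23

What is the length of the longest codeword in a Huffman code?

2

Merge the two lowest-weight nodes at each step:
ze(19) + al(21) → 40
ga(23) + 40 → 63
The rarest symbols sit at the bottom; the longest codeword is 2 bits.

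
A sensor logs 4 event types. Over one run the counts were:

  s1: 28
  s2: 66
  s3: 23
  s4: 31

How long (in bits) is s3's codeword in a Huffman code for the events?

Build the tree from the bottom:
s3(23) + s1(28) → 51
s4(31) + 51 → 82
s2(66) + 82 → 148
The subtree containing s3 is merged 3 times, so code length = 3.

3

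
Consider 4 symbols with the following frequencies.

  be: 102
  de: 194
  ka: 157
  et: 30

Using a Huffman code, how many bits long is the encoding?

904

Build the Huffman tree bottom-up:
merge et(30) and be(102): 132
merge 132 and ka(157): 289
merge de(194) and 289: 483
The encoded length is the sum of every internal node's weight: 132 + 289 + 483 = 904 bits.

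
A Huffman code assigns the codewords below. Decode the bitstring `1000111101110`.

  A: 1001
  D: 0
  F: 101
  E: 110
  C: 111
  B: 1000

BCFE

Read left to right; each codeword is recognised as soon as it completes (prefix code):
  1000→B | 111→C | 101→F | 110→E
Decoded message: BCFE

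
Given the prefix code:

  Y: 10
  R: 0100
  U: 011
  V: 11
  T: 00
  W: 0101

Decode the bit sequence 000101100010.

Read left to right; each codeword is recognised as soon as it completes (prefix code):
  00→T | 0101→W | 10→Y | 00→T | 10→Y
Decoded message: TWYTY

TWYTY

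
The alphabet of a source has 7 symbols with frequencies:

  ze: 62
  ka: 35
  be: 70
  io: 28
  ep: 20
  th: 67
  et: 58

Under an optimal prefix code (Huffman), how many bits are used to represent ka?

Repeatedly merge the two smallest:
combine ep(20), io(28) → 48
combine ka(35), 48 → 83
combine et(58), ze(62) → 120
combine th(67), be(70) → 137
combine 83, 120 → 203
combine 137, 203 → 340
ka sits 3 levels below the root, so its codeword is 3 bits.

3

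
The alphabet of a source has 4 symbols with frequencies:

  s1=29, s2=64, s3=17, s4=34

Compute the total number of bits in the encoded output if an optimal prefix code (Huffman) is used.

Greedily combine the two least-frequent nodes:
s3(17) + s1(29) → 46
s4(34) + 46 → 80
s2(64) + 80 → 144
Total encoded bits = sum of merged weights = 46 + 80 + 144 = 270.

270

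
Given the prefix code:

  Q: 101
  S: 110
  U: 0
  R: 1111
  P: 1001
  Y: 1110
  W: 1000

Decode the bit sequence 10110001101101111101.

Read left to right; each codeword is recognised as soon as it completes (prefix code):
  101→Q | 1000→W | 110→S | 110→S | 1111→R | 101→Q
Decoded message: QWSSRQ

QWSSRQ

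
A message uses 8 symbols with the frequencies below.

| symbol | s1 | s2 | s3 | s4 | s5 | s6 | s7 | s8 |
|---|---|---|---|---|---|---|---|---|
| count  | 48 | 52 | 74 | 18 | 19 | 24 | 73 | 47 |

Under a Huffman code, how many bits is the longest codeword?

Merge the two lowest-weight nodes at each step:
combine s4(18), s5(19) → 37
combine s6(24), 37 → 61
combine s8(47), s1(48) → 95
combine s2(52), 61 → 113
combine s7(73), s3(74) → 147
combine 95, 113 → 208
combine 147, 208 → 355
Maximum depth reached is 5.

5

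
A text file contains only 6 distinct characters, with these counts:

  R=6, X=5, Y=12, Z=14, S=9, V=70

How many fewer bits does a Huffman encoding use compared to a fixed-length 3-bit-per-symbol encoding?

Fixed-length: 3 bits × 116 symbols = 348 bits.
Huffman merges:
merge X(5) and R(6): 11
merge S(9) and 11: 20
merge Y(12) and Z(14): 26
merge 20 and 26: 46
merge 46 and V(70): 116
Huffman total = 11 + 20 + 26 + 46 + 116 = 219 bits.
Saving = 348 − 219 = 129 bits.

129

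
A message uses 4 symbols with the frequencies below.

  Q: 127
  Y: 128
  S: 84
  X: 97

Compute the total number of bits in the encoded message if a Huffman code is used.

872

Build the Huffman tree bottom-up:
S(84) + X(97) → 181
Q(127) + Y(128) → 255
181 + 255 → 436
Each symbol's bit-cost is frequency × depth; summing gives 872 bits (equivalently 181 + 255 + 436).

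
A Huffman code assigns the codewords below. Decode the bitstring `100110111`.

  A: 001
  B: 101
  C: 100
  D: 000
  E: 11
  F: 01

CEFE

Read left to right; each codeword is recognised as soon as it completes (prefix code):
  100→C | 11→E | 01→F | 11→E
Decoded message: CEFE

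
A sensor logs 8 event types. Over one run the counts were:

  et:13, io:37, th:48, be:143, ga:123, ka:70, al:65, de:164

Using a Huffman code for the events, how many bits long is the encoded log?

Build the Huffman tree bottom-up:
et(13) + io(37) → 50
th(48) + 50 → 98
al(65) + ka(70) → 135
98 + ga(123) → 221
135 + be(143) → 278
de(164) + 221 → 385
278 + 385 → 663
Total encoded bits = sum of merged weights = 50 + 98 + 135 + 221 + 278 + 385 + 663 = 1830.

1830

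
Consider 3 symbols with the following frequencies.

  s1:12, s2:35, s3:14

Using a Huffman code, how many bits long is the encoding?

Greedily combine the two least-frequent nodes:
combine s1(12), s3(14) → 26
combine 26, s2(35) → 61
The encoded length is the sum of every internal node's weight: 26 + 61 = 87 bits.

87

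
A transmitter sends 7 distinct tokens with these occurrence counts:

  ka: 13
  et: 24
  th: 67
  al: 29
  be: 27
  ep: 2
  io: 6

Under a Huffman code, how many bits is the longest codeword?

Merge the two lowest-weight nodes at each step:
combine ep(2), io(6) → 8
combine 8, ka(13) → 21
combine 21, et(24) → 45
combine be(27), al(29) → 56
combine 45, 56 → 101
combine th(67), 101 → 168
The rarest symbols sit at the bottom; the longest codeword is 5 bits.

5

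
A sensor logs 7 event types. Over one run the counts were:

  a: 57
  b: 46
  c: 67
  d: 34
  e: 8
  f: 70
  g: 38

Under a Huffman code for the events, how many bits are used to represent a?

3

Build the tree from the bottom:
e(8) + d(34) → 42
g(38) + 42 → 80
b(46) + a(57) → 103
c(67) + f(70) → 137
80 + 103 → 183
137 + 183 → 320
a's leaf is at depth 3, giving a 3-bit codeword.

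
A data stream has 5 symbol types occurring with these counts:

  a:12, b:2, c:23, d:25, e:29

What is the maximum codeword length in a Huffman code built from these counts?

3

Merge the two lowest-weight nodes at each step:
b(2) + a(12) → 14
14 + c(23) → 37
d(25) + e(29) → 54
37 + 54 → 91
The rarest symbols sit at the bottom; the longest codeword is 3 bits.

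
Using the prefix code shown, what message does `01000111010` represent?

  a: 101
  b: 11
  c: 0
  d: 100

cdcbac

Read left to right; each codeword is recognised as soon as it completes (prefix code):
  0→c | 100→d | 0→c | 11→b | 101→a | 0→c
Decoded message: cdcbac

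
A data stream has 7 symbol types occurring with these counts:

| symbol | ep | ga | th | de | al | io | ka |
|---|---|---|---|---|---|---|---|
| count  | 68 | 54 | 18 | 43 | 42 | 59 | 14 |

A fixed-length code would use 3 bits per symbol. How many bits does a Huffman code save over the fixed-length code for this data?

Fixed-length: 3 bits × 298 symbols = 894 bits.
Huffman merges:
merge ka(14) and th(18): 32
merge 32 and al(42): 74
merge de(43) and ga(54): 97
merge io(59) and ep(68): 127
merge 74 and 97: 171
merge 127 and 171: 298
Huffman total = 32 + 74 + 97 + 127 + 171 + 298 = 799 bits.
Saving = 894 − 799 = 95 bits.

95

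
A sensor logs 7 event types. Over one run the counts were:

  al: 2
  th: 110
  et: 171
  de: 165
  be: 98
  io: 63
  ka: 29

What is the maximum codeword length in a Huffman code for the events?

5

Merge the two lowest-weight nodes at each step:
al(2) + ka(29) → 31
31 + io(63) → 94
94 + be(98) → 192
th(110) + de(165) → 275
et(171) + 192 → 363
275 + 363 → 638
Maximum depth reached is 5.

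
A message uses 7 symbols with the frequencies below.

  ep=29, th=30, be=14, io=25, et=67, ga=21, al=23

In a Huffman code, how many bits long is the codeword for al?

3

Huffman merges, smallest pair first:
merge be(14) and ga(21): 35
merge al(23) and io(25): 48
merge ep(29) and th(30): 59
merge 35 and 48: 83
merge 59 and et(67): 126
merge 83 and 126: 209
The subtree containing al is merged 3 times, so code length = 3.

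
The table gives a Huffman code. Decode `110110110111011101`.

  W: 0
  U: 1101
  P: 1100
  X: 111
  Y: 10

Read left to right; each codeword is recognised as soon as it completes (prefix code):
  1101→U | 10→Y | 1101→U | 1101→U | 1101→U
Decoded message: UYUUU

UYUUU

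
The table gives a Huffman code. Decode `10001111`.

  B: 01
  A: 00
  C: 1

CABCCC

Read left to right; each codeword is recognised as soon as it completes (prefix code):
  1→C | 00→A | 01→B | 1→C | 1→C | 1→C
Decoded message: CABCCC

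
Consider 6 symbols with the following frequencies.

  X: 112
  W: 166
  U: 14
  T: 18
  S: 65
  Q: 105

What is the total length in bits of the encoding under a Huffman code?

1089

Merge the two smallest weights repeatedly:
combine U(14), T(18) → 32
combine 32, S(65) → 97
combine 97, Q(105) → 202
combine X(112), W(166) → 278
combine 202, 278 → 480
The encoded length is the sum of every internal node's weight: 32 + 97 + 202 + 278 + 480 = 1089 bits.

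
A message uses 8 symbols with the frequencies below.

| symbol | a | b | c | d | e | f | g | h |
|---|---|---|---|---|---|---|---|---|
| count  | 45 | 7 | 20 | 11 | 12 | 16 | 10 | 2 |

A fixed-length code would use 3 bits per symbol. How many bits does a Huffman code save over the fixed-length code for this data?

39

Fixed-length: 3 bits × 123 symbols = 369 bits.
Huffman merges:
h(2) + b(7) → 9
9 + g(10) → 19
d(11) + e(12) → 23
f(16) + 19 → 35
c(20) + 23 → 43
35 + 43 → 78
a(45) + 78 → 123
Huffman total = 9 + 19 + 23 + 35 + 43 + 78 + 123 = 330 bits.
Saving = 369 − 330 = 39 bits.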